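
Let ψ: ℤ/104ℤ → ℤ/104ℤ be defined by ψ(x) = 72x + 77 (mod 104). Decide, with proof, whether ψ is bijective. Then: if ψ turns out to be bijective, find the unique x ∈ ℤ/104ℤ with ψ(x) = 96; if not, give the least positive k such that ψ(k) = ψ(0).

13

By definition, injectivity means: for all a, b in the domain, ψ(a) = ψ(b) implies a = b.
We have gcd(72, 104) = 8 > 1. Taking a = 0 and b = 13: ψ(0) = 77 and ψ(13) = 72·13 + 77 = 1013 ≡ 77 (mod 104).
So ψ(0) = ψ(13) while 0 ≠ 13, hence ψ is not injective, hence not bijective.
Since ψ is not bijective, we find the least positive k with ψ(k) = ψ(0): this means 72k ≡ 0 (mod 104), i.e. 104 ∣ 72k. Since gcd(72, 104) = 8, dividing through by 8 this holds exactly when 13 ∣ 9k, and as gcd(9, 13) = 1, exactly when 13 ∣ k.
The smallest positive such k is 13.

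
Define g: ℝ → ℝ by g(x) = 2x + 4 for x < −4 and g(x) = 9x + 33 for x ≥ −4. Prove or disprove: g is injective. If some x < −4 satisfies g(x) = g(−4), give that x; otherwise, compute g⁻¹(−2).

Both pieces are strictly increasing (slopes 2 and 9), so each is injective on its own interval.
The left piece maps (−∞, −4) onto (−∞, −4); the right piece maps [−4, ∞) onto [−3, ∞).
These images are disjoint, so no value is attained by both pieces. Hence g is injective.
Because the two images are disjoint, no x < −4 has g(x) = g(−4), so we compute g⁻¹(−2): −2 lies in [−3, ∞), so solve 9x + 33 = −2: x = (−2 − 33)/9 = −35/9.

-35/9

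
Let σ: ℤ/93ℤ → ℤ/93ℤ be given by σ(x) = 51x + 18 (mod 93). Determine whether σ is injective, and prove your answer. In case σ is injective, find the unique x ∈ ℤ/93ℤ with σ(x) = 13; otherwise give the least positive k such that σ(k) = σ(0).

31

Recall that σ is injective when σ(a) = σ(b) forces a = b.
We have gcd(51, 93) = 3 > 1. Taking a = 0 and b = 31: σ(0) = 18 and σ(31) = 51·31 + 18 = 1599 ≡ 18 (mod 93).
So σ(0) = σ(31) while 0 ≠ 31, so σ is not injective.
Since σ is not injective, we find the least positive k with σ(k) = σ(0): this means 51k ≡ 0 (mod 93), i.e. 93 ∣ 51k. Since gcd(51, 93) = 3, dividing through by 3 this holds exactly when 31 ∣ 17k, and as gcd(17, 31) = 1, exactly when 31 ∣ k.
The smallest positive such k is 31.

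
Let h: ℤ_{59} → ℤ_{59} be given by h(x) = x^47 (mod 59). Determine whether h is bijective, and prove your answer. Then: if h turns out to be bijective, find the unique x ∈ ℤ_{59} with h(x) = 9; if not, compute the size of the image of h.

25

Since 59 is prime, the nonzero elements of ℤ_{59} form a cyclic group of order 58.
As gcd(47, 58) = 1, raising to the 47th power is a bijection on this group: if a^47 ≡ b^47 then (ab^{−1})^47 = 1, and the only element of order dividing gcd(47, 58) = 1 is 1, so a = b.
With h(0) = 0 this makes h injective on all of ℤ_{59}, hence bijective (finite equal-size domain and codomain). In particular h is bijective.
Since h is bijective, we find the preimage of 9. The inverse of x ↦ x^47 on (ℤ_{59})^× is x ↦ x^21, because 47·21 = 987 = 17·58 + 1 ≡ 1 (mod 58) and x^{58} = 1 for x ≠ 0 (Fermat). So h⁻¹(9) = 9^21 mod 59.
Repeated squaring mod 59: 9^1 ≡ 9, 9^2 ≡ 9² = 81 ≡ 22, 9^4 ≡ 22² = 484 ≡ 12, 9^8 ≡ 12² = 144 ≡ 26, 9^16 ≡ 26² = 676 ≡ 27. Since 21 = 16 + 4 + 1, 9^21 ≡ 27·12·9: 27·12 = 324 ≡ 29, then 29·9 = 261 ≡ 25. So 9^21 ≡ 25 (mod 59).
Hence h⁻¹(9) = 25.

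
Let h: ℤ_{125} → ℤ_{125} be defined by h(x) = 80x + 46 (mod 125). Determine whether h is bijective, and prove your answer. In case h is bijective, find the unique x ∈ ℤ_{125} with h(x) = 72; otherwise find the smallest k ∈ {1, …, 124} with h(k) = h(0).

Recall: h is injective when h(u) = h(v) forces u = v.
We have gcd(80, 125) = 5 > 1. Taking u = 0 and v = 25: h(0) = 46 and h(25) = 80·25 + 46 = 2046 ≡ 46 (mod 125).
So h(0) = h(25) while 0 ≠ 25, therefore h is not injective, hence not bijective.
Since h is not bijective, we find the least positive k with h(k) = h(0): this means 80k ≡ 0 (mod 125), i.e. 125 ∣ 80k. Since gcd(80, 125) = 5, dividing through by 5 this holds exactly when 25 ∣ 16k, and as gcd(16, 25) = 1, exactly when 25 ∣ k.
The smallest positive such k is 25.

25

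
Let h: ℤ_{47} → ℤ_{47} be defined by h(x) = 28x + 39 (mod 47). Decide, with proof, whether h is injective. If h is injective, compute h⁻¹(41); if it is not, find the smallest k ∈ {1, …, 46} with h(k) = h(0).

37

By definition, h is injective when h(a) = h(b) forces a = b.
Suppose h(a) = h(b) in ℤ_{47}. Then 28a + 39 ≡ 28b + 39 (mod 47), hence 28(a − b) ≡ 0 (mod 47).
Since gcd(28, 47) = 1, 28 is invertible modulo 47, therefore a − b ≡ 0 (mod 47), i.e. a = b.
So h is injective.
We now compute 28⁻¹ mod 47 explicitly. Euclid's algorithm: 47 = 1·28 + 19, 28 = 1·19 + 9, 19 = 2·9 + 1; back-substituting gives 1 = 42·28 − 25·47, so 28⁻¹ ≡ 42 (mod 47).
Since h is injective, we compute h⁻¹(41): solve 28x + 39 ≡ 41 (mod 47), i.e. 28x ≡ 2 (mod 47).
Multiplying by 28⁻¹ = 42 gives x ≡ 42·2 = 84 = 1·47 + 37 ≡ 37 (mod 47).
Check: h(37) = 28·37 + 39 = 1075 = 22·47 + 41 ≡ 41 (mod 47).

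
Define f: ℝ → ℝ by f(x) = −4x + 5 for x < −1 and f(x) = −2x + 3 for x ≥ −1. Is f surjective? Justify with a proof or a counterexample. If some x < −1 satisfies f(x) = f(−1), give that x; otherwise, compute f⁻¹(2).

1/2

Both pieces are strictly decreasing (slopes −4 and −2), so each is injective on its own interval.
The left piece maps (−∞, −1) onto (9, ∞); the right piece maps [−1, ∞) onto (−∞, 5].
The union (9, ∞) ∪ (−∞, 5] omits the interval between 9 and 5; in particular 9 has no preimage. So f is not surjective.
Because the two images are disjoint, no x < −1 has f(x) = f(−1), so we compute f⁻¹(2): 2 lies in (−∞, 5], so solve −2x + 3 = 2: x = (2 − 3)/(−2) = 1/2.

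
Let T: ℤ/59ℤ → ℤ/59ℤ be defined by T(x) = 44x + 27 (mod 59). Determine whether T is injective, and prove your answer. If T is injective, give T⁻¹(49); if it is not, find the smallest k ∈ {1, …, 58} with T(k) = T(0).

30

By definition, T is injective when T(x_1) = T(x_2) forces x_1 = x_2.
If T(x_1) = T(x_2), then 44x_1 ≡ 44x_2 (mod 59). Because gcd(44, 59) = 1, we may cancel 44 to get x_1 ≡ x_2 (mod 59).
So T is injective.
We now compute 44⁻¹ mod 59 explicitly. Euclid's algorithm: 59 = 1·44 + 15, 44 = 2·15 + 14, 15 = 1·14 + 1; back-substituting gives 1 = 55·44 − 41·59, so 44⁻¹ ≡ 55 (mod 59).
Since T is injective, we compute T⁻¹(49): solve 44x + 27 ≡ 49 (mod 59), i.e. 44x ≡ 22 (mod 59).
Multiplying by 44⁻¹ = 55 gives x ≡ 55·22 = 1210 = 20·59 + 30 ≡ 30 (mod 59).
Check: T(30) = 44·30 + 27 = 1347 = 22·59 + 49 ≡ 49 (mod 59).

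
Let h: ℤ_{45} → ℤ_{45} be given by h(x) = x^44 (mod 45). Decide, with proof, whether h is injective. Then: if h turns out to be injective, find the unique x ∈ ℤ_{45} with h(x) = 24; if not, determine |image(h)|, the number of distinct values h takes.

8

h(3): Repeated squaring mod 45: 3^1 ≡ 3, 3^2 ≡ 3² = 9, 3^4 ≡ 9² = 81 ≡ 36, 3^8 ≡ 36² = 1296 ≡ 36, 3^16 ≡ 36² = 1296 ≡ 36, 3^32 ≡ 36² = 1296 ≡ 36. Since 44 = 32 + 8 + 4, 3^44 ≡ 36·36·36: 36·36 = 1296 ≡ 36, then 36·36 = 1296 ≡ 36. So 3^44 ≡ 36 (mod 45).
h(6): Repeated squaring mod 45: 6^1 ≡ 6, 6^2 ≡ 6² = 36, 6^4 ≡ 36² = 1296 ≡ 36, 6^8 ≡ 36² = 1296 ≡ 36, 6^16 ≡ 36² = 1296 ≡ 36, 6^32 ≡ 36² = 1296 ≡ 36. Since 44 = 32 + 8 + 4, 6^44 ≡ 36·36·36: 36·36 = 1296 ≡ 36, then 36·36 = 1296 ≡ 36. So 6^44 ≡ 36 (mod 45).
So h(3) = h(6) = 36 while 3 ≠ 6, therefore h is not injective.
Since h is not injective, we determine |image(h)|. Computing x^44 mod 45 for each x (by repeated squaring, reducing mod 45 at every step), the values h(0), h(1), …, h(44) are: 0, 1, 31, 36, 16, 25, 36, 31, 1, 36, 10, 31, 36, 16, 16, 0, 31, 1, 36, 1, 40, 36, 16, 16, 36, 40, 1, 36, 1, 31, 0, 16, 16, 36, 31, 10, 36, 1, 31, 36, 25, 16, 36, 31, 1.
The distinct values are {0, 1, 10, 16, 25, 31, 36, 40}; there are 8 of them.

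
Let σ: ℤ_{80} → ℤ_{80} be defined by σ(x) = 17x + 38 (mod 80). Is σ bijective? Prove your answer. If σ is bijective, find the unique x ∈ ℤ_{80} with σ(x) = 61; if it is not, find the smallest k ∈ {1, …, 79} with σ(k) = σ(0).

39

Recall that σ is injective when σ(a) = σ(b) forces a = b.
Suppose σ(a) = σ(b) in ℤ_{80}. Then 17a + 38 ≡ 17b + 38 (mod 80), thus 17(a − b) ≡ 0 (mod 80).
Since gcd(17, 80) = 1, 17 is invertible modulo 80, so a − b ≡ 0 (mod 80), i.e. a = b.
We now compute 17⁻¹ mod 80 explicitly. Euclid's algorithm: 80 = 4·17 + 12, 17 = 1·12 + 5, 12 = 2·5 + 2, 5 = 2·2 + 1; back-substituting gives 1 = 33·17 − 7·80, so 17⁻¹ ≡ 33 (mod 80).
For any y ∈ ℤ_{80}, x = 33(y − 38) mod 80 satisfies σ(x) = 17·33(y − 38) + 38 ≡ y (since 17·33 ≡ 1 mod 80). So every y has a preimage.
Thus σ is bijective.
Since σ is bijective, we find σ⁻¹(61): we need 17x ≡ 61 − 38 ≡ 23 (mod 80). Using 17⁻¹ = 33: x ≡ 33·23 = 759 = 9·80 + 39, so x = 39.
Check: σ(39) = 17·39 + 38 = 701 = 8·80 + 61 ≡ 61 (mod 80).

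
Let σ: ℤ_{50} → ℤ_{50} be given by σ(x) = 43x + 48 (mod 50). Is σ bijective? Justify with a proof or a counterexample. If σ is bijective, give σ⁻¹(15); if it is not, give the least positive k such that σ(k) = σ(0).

19

By definition, injectivity means: for all u, v in the domain, σ(u) = σ(v) implies u = v.
If σ(u) = σ(v), then 43u ≡ 43v (mod 50). Because gcd(43, 50) = 1, we may cancel 43 to get u ≡ v (mod 50).
We now compute 43⁻¹ mod 50 explicitly. Euclid's algorithm: 50 = 1·43 + 7, 43 = 6·7 + 1; back-substituting gives 1 = 7·43 − 6·50, so 43⁻¹ ≡ 7 (mod 50).
Then y ↦ 7(y − 48) is a two-sided inverse to σ, so every y ∈ ℤ_{50} has a preimage.
Thus σ is bijective.
Since σ is bijective, we compute σ⁻¹(15): solve 43x + 48 ≡ 15 (mod 50), i.e. 43x ≡ 17 (mod 50).
Multiplying by 43⁻¹ = 7 gives x ≡ 7·17 = 119 = 2·50 + 19 ≡ 19 (mod 50).
Check: σ(19) = 43·19 + 48 = 865 = 17·50 + 15 ≡ 15 (mod 50).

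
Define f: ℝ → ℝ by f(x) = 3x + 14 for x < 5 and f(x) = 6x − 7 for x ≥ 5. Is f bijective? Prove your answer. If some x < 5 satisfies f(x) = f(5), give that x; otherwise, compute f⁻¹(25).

Both pieces are strictly increasing (slopes 3 and 6), so each is injective on its own interval.
The left piece maps (−∞, 5) onto (−∞, 29); the right piece maps [5, ∞) onto [23, ∞).
These images overlap. In particular f(5) = 23 (right piece), and solving 3x + 14 = 23 on the left piece gives x = 3 < 5.
So f(3) = f(5) with 3 ≠ 5, and f is not injective, hence not bijective. This x = 3 is the requested value below 5.

3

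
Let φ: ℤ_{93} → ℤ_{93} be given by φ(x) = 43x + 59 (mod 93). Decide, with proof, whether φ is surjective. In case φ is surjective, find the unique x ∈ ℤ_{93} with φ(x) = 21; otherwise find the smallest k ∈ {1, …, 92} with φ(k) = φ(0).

64

Since gcd(43, 93) = 1, 43 is invertible modulo 93. Euclid's algorithm: 93 = 2·43 + 7, 43 = 6·7 + 1; back-substituting gives 1 = 13·43 − 6·93, so 43⁻¹ ≡ 13 (mod 93).
For any y ∈ ℤ_{93}, x = 13(y − 59) mod 93 satisfies φ(x) = 43·13(y − 59) + 59 ≡ y (since 43·13 ≡ 1 mod 93). So every y has a preimage.
So φ is surjective.
Since φ is surjective, we find φ⁻¹(21): we need 43x ≡ 21 − 59 ≡ 55 (mod 93). Using 43⁻¹ = 13: x ≡ 13·55 = 715 = 7·93 + 64, so x = 64.
Check: φ(64) = 43·64 + 59 = 2811 = 30·93 + 21 ≡ 21 (mod 93).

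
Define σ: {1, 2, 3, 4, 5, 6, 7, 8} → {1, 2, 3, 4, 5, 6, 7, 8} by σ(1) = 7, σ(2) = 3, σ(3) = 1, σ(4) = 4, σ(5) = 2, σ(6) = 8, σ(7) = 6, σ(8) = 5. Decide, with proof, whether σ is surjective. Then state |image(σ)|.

Every element of the codomain has a preimage: 1 = σ(3), 2 = σ(5), 3 = σ(2), 4 = σ(4), 5 = σ(8), 6 = σ(7), 7 = σ(1), 8 = σ(6).
So σ is surjective.
The image of σ is {1, 2, 3, 4, 5, 6, 7, 8}, which has 8 elements.

8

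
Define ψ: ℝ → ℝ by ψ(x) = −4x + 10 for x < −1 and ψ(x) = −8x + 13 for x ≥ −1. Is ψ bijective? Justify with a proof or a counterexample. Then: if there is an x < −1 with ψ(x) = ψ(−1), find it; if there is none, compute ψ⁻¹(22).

-11/4

Both pieces are strictly decreasing (slopes −4 and −8), so each is injective on its own interval.
The left piece maps (−∞, −1) onto (14, ∞); the right piece maps [−1, ∞) onto (−∞, 21].
These images overlap. In particular ψ(−1) = 21 (right piece), and solving −4x + 10 = 21 on the left piece gives x = −11/4 < −1.
So ψ(−11/4) = ψ(−1) with −11/4 ≠ −1, and ψ is not injective, hence not bijective. This x = −11/4 is the requested value below −1.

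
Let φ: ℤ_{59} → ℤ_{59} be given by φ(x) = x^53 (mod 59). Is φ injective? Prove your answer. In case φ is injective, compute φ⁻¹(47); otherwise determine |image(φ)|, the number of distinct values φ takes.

Since 59 is prime, the nonzero elements of ℤ_{59} form a cyclic group of order 58.
As gcd(53, 58) = 1, raising to the 53rd power is a bijection on this group: if a^53 ≡ b^53 then (ab^{−1})^53 = 1, and the only element of order dividing gcd(53, 58) = 1 is 1, so a = b.
With φ(0) = 0 this makes φ injective on all of ℤ_{59}, hence bijective (finite equal-size domain and codomain). In particular φ is injective.
Since φ is injective, we find the preimage of 47. The inverse of x ↦ x^53 on (ℤ_{59})^× is x ↦ x^23, because 53·23 = 1219 = 21·58 + 1 ≡ 1 (mod 58) and x^{58} = 1 for x ≠ 0 (Fermat). So φ⁻¹(47) = 47^23 mod 59.
Repeated squaring mod 59: 47^1 ≡ 47, 47^2 ≡ 47² = 2209 ≡ 26, 47^4 ≡ 26² = 676 ≡ 27, 47^8 ≡ 27² = 729 ≡ 21, 47^16 ≡ 21² = 441 ≡ 28. Since 23 = 16 + 4 + 2 + 1, 47^23 ≡ 28·27·26·47: 28·27 = 756 ≡ 48, then 48·26 = 1248 ≡ 9, then 9·47 = 423 ≡ 10. So 47^23 ≡ 10 (mod 59).
Hence φ⁻¹(47) = 10.

10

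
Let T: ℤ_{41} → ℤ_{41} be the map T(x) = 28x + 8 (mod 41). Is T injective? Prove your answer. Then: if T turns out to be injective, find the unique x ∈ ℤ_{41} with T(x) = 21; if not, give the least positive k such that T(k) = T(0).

Recall that T is injective if T(a) = T(b) implies a = b.
Suppose T(a) = T(b) in ℤ_{41}. Then 28a + 8 ≡ 28b + 8 (mod 41), hence 28(a − b) ≡ 0 (mod 41).
Since gcd(28, 41) = 1, 28 is invertible modulo 41, thus a − b ≡ 0 (mod 41), i.e. a = b.
Hence T is injective.
We now compute 28⁻¹ mod 41 explicitly. Euclid's algorithm: 41 = 1·28 + 13, 28 = 2·13 + 2, 13 = 6·2 + 1; back-substituting gives 1 = 22·28 − 15·41, so 28⁻¹ ≡ 22 (mod 41).
Since T is injective, we find T⁻¹(21): we need 28x ≡ 21 − 8 ≡ 13 (mod 41). Using 28⁻¹ = 22: x ≡ 22·13 = 286 = 6·41 + 40, so x = 40.
Check: T(40) = 28·40 + 8 = 1128 = 27·41 + 21 ≡ 21 (mod 41).

40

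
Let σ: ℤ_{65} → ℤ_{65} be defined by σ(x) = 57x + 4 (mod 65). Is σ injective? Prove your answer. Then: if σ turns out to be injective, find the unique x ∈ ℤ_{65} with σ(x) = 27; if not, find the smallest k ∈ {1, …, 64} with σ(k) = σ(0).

54

Suppose σ(x_1) = σ(x_2) in ℤ_{65}. Then 57x_1 + 4 ≡ 57x_2 + 4 (mod 65), so 57(x_1 − x_2) ≡ 0 (mod 65).
Since gcd(57, 65) = 1, 57 is invertible modulo 65, therefore x_1 − x_2 ≡ 0 (mod 65), i.e. x_1 = x_2.
Thus σ is injective.
We now compute 57⁻¹ mod 65 explicitly. Euclid's algorithm: 65 = 1·57 + 8, 57 = 7·8 + 1; back-substituting gives 1 = 8·57 − 7·65, so 57⁻¹ ≡ 8 (mod 65).
Since σ is injective, we compute σ⁻¹(27): solve 57x + 4 ≡ 27 (mod 65), i.e. 57x ≡ 23 (mod 65).
Multiplying by 57⁻¹ = 8 gives x ≡ 8·23 = 184 = 2·65 + 54 ≡ 54 (mod 65).
Check: σ(54) = 57·54 + 4 = 3082 = 47·65 + 27 ≡ 27 (mod 65).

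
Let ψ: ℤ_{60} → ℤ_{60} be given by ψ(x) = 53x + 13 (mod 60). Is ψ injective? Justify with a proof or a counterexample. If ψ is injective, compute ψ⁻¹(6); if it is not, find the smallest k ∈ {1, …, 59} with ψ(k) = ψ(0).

By definition, ψ is injective if ψ(u) = ψ(v) implies u = v.
If ψ(u) = ψ(v), then 53u ≡ 53v (mod 60). Because gcd(53, 60) = 1, we may cancel 53 to get u ≡ v (mod 60).
Therefore ψ is injective.
We now compute 53⁻¹ mod 60 explicitly. Euclid's algorithm: 60 = 1·53 + 7, 53 = 7·7 + 4, 7 = 1·4 + 3, 4 = 1·3 + 1; back-substituting gives 1 = 17·53 − 15·60, so 53⁻¹ ≡ 17 (mod 60).
Since ψ is injective, we compute ψ⁻¹(6): solve 53x + 13 ≡ 6 (mod 60), i.e. 53x ≡ 53 (mod 60).
Multiplying by 53⁻¹ = 17 gives x ≡ 17·53 = 901 = 15·60 + 1 ≡ 1 (mod 60).
Check: ψ(1) = 53·1 + 13 = 66 = 1·60 + 6 ≡ 6 (mod 60).

1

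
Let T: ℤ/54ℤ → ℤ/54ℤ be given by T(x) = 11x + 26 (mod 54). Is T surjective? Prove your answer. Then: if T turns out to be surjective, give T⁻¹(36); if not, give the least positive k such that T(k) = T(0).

50

By definition, surjectivity means every element of the codomain has a preimage under T.
Since gcd(11, 54) = 1, 11 is invertible modulo 54. Euclid's algorithm: 54 = 4·11 + 10, 11 = 1·10 + 1; back-substituting gives 1 = 5·11 − 1·54, so 11⁻¹ ≡ 5 (mod 54).
For any y ∈ ℤ/54ℤ, x = 5(y − 26) mod 54 satisfies T(x) = 11·5(y − 26) + 26 ≡ y (since 11·5 ≡ 1 mod 54). So every y has a preimage.
Hence T is surjective.
Since T is surjective, we find T⁻¹(36): we need 11x ≡ 36 − 26 ≡ 10 (mod 54). Using 11⁻¹ = 5: x ≡ 5·10 = 50, so x = 50.
Check: T(50) = 11·50 + 26 = 576 = 10·54 + 36 ≡ 36 (mod 54).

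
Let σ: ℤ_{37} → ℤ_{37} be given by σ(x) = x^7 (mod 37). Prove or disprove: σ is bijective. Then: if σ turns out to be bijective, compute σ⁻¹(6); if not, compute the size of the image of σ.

Since 37 is prime, the nonzero elements of ℤ_{37} form a cyclic group of order 36.
As gcd(7, 36) = 1, raising to the 7th power is a bijection on this group: if s^7 ≡ t^7 then (st^{−1})^7 = 1, and the only element of order dividing gcd(7, 36) = 1 is 1, so s = t.
With σ(0) = 0 this makes σ injective on all of ℤ_{37}, hence bijective (finite equal-size domain and codomain). In particular σ is bijective.
Since σ is bijective, we find the preimage of 6. The inverse of x ↦ x^7 on (ℤ_{37})^× is x ↦ x^31, because 7·31 = 217 = 6·36 + 1 ≡ 1 (mod 36) and x^{36} = 1 for x ≠ 0 (Fermat). So σ⁻¹(6) = 6^31 mod 37.
Repeated squaring mod 37: 6^1 ≡ 6, 6^2 ≡ 6² = 36, 6^4 ≡ 36² = 1296 ≡ 1, 6^8 ≡ 1² = 1, 6^16 ≡ 1² = 1. Since 31 = 16 + 8 + 4 + 2 + 1, 6^31 ≡ 1·1·1·36·6: 1·1 = 1, then 1·1 = 1, then 1·36 = 36, then 36·6 = 216 ≡ 31. So 6^31 ≡ 31 (mod 37).
Hence σ⁻¹(6) = 31.

31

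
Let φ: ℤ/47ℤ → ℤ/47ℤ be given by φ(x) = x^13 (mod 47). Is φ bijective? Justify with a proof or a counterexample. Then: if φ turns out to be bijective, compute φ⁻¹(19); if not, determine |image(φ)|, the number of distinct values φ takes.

Since 47 is prime, the nonzero elements of ℤ/47ℤ form a cyclic group of order 46.
As gcd(13, 46) = 1, raising to the 13th power is a bijection on this group: if s^13 ≡ t^13 then (st^{−1})^13 = 1, and the only element of order dividing gcd(13, 46) = 1 is 1, so s = t.
With φ(0) = 0 this makes φ injective on all of ℤ/47ℤ, hence bijective (finite equal-size domain and codomain). In particular φ is bijective.
Since φ is bijective, we find the preimage of 19. The inverse of x ↦ x^13 on (ℤ/47ℤ)^× is x ↦ x^39, because 13·39 = 507 = 11·46 + 1 ≡ 1 (mod 46) and x^{46} = 1 for x ≠ 0 (Fermat). So φ⁻¹(19) = 19^39 mod 47.
Repeated squaring mod 47: 19^1 ≡ 19, 19^2 ≡ 19² = 361 ≡ 32, 19^4 ≡ 32² = 1024 ≡ 37, 19^8 ≡ 37² = 1369 ≡ 6, 19^16 ≡ 6² = 36, 19^32 ≡ 36² = 1296 ≡ 27. Since 39 = 32 + 4 + 2 + 1, 19^39 ≡ 27·37·32·19: 27·37 = 999 ≡ 12, then 12·32 = 384 ≡ 8, then 8·19 = 152 ≡ 11. So 19^39 ≡ 11 (mod 47).
Hence φ⁻¹(19) = 11.

11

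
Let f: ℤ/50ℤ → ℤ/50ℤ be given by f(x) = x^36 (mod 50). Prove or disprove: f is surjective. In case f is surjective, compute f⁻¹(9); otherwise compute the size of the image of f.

f(1) = 1^36 = 1.
f(7): Repeated squaring mod 50: 7^1 ≡ 7, 7^2 ≡ 7² = 49, 7^4 ≡ 49² = 2401 ≡ 1, 7^8 ≡ 1² = 1, 7^16 ≡ 1² = 1, 7^32 ≡ 1² = 1. Since 36 = 32 + 4, 7^36 ≡ 1·1: 1·1 = 1. So 7^36 ≡ 1 (mod 50).
So f(1) = f(7) = 1 while 1 ≠ 7, thus f is not injective.
A non-injective map from the 50-element set ℤ/50ℤ to itself takes at most 49 distinct values, so it cannot be surjective. Therefore f is not surjective.
Since f is not surjective, we determine |image(f)|. Computing x^36 mod 50 for each x (by repeated squaring, reducing mod 50 at every step), the values f(0), f(1), …, f(49) are: 0, 1, 36, 21, 46, 25, 6, 1, 6, 41, 0, 11, 16, 41, 36, 25, 16, 31, 26, 31, 0, 21, 46, 11, 26, 25, 26, 11, 46, 21, 0, 31, 26, 31, 16, 25, 36, 41, 16, 11, 0, 41, 6, 1, 6, 25, 46, 21, 36, 1.
The distinct values are {0, 1, 6, 11, 16, 21, 25, 26, 31, 36, 41, 46}; there are 12 of them.

12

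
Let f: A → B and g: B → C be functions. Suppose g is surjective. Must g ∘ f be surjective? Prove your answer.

No. Take A = {0}, B = C = {0, 1, 2, 3}, f(0) = 0, and g = identity (surjective).
Then (g ∘ f)(0) = 0, and 3 ∈ C has no preimage under g ∘ f, so g ∘ f is not surjective.

not surjective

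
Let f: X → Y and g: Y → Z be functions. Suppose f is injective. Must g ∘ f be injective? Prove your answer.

No. Take X = Y = Z = {1, 2}, f = identity (injective), and g(x) = 1 for every x.
Then (g ∘ f)(1) = 1 = (g ∘ f)(2) with 1 ≠ 2, so g ∘ f is not injective.

not injective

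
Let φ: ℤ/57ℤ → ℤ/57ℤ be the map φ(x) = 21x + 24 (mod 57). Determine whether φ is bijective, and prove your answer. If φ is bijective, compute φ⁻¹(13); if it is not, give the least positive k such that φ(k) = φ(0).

19

We have gcd(21, 57) = 3 > 1. Taking x_1 = 0 and x_2 = 19: φ(0) = 24 and φ(19) = 21·19 + 24 = 423 ≡ 24 (mod 57).
So φ(0) = φ(19) while 0 ≠ 19, hence φ is not injective, hence not bijective.
Since φ is not bijective, we find the least positive k with φ(k) = φ(0): this means 21k ≡ 0 (mod 57), i.e. 57 ∣ 21k. Since gcd(21, 57) = 3, dividing through by 3 this holds exactly when 19 ∣ 7k, and as gcd(7, 19) = 1, exactly when 19 ∣ k.
The smallest positive such k is 19.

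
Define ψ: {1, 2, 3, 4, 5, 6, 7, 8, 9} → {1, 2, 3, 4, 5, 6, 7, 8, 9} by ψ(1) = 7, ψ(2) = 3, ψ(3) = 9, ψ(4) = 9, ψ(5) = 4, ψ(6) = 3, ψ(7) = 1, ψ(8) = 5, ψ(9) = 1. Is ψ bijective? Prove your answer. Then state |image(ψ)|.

ψ(3) = 9 = ψ(4) with 3 ≠ 4, so ψ is not injective, hence not bijective.
The image of ψ is {1, 3, 4, 5, 7, 9}, which has 6 elements.

6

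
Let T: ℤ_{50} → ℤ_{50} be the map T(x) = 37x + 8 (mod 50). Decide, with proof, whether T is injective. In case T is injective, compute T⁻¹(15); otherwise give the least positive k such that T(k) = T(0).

11

Recall that T is injective if T(a) = T(b) implies a = b.
If T(a) = T(b), then 37a ≡ 37b (mod 50). Because gcd(37, 50) = 1, we may cancel 37 to get a ≡ b (mod 50).
So T is injective.
We now compute 37⁻¹ mod 50 explicitly. Euclid's algorithm: 50 = 1·37 + 13, 37 = 2·13 + 11, 13 = 1·11 + 2, 11 = 5·2 + 1; back-substituting gives 1 = 23·37 − 17·50, so 37⁻¹ ≡ 23 (mod 50).
Since T is injective, we compute T⁻¹(15): solve 37x + 8 ≡ 15 (mod 50), i.e. 37x ≡ 7 (mod 50).
Multiplying by 37⁻¹ = 23 gives x ≡ 23·7 = 161 = 3·50 + 11 ≡ 11 (mod 50).
Check: T(11) = 37·11 + 8 = 415 = 8·50 + 15 ≡ 15 (mod 50).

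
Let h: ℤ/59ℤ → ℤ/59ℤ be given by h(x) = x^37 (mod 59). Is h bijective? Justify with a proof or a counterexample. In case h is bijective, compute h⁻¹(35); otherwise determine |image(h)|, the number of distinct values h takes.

51

Since 59 is prime, the nonzero elements of ℤ/59ℤ form a cyclic group of order 58.
As gcd(37, 58) = 1, raising to the 37th power is a bijection on this group: if a^37 ≡ b^37 then (ab^{−1})^37 = 1, and the only element of order dividing gcd(37, 58) = 1 is 1, so a = b.
With h(0) = 0 this makes h injective on all of ℤ/59ℤ, hence bijective (finite equal-size domain and codomain). In particular h is bijective.
Since h is bijective, we find the preimage of 35. The inverse of x ↦ x^37 on (ℤ/59ℤ)^× is x ↦ x^11, because 37·11 = 407 = 7·58 + 1 ≡ 1 (mod 58) and x^{58} = 1 for x ≠ 0 (Fermat). So h⁻¹(35) = 35^11 mod 59.
Repeated squaring mod 59: 35^1 ≡ 35, 35^2 ≡ 35² = 1225 ≡ 45, 35^4 ≡ 45² = 2025 ≡ 19, 35^8 ≡ 19² = 361 ≡ 7. Since 11 = 8 + 2 + 1, 35^11 ≡ 7·45·35: 7·45 = 315 ≡ 20, then 20·35 = 700 ≡ 51. So 35^11 ≡ 51 (mod 59).
Hence h⁻¹(35) = 51.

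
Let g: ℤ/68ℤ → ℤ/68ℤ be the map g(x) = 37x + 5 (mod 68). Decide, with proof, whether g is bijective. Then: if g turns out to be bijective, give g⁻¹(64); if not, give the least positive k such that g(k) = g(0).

31

Suppose g(u) = g(v) in ℤ/68ℤ. Then 37u + 5 ≡ 37v + 5 (mod 68), thus 37(u − v) ≡ 0 (mod 68).
Since gcd(37, 68) = 1, 37 is invertible modulo 68, therefore u − v ≡ 0 (mod 68), i.e. u = v.
We now compute 37⁻¹ mod 68 explicitly. Euclid's algorithm: 68 = 1·37 + 31, 37 = 1·31 + 6, 31 = 5·6 + 1; back-substituting gives 1 = 57·37 − 31·68, so 37⁻¹ ≡ 57 (mod 68).
Then y ↦ 57(y − 5) is a two-sided inverse to g, so every y ∈ ℤ/68ℤ has a preimage.
Therefore g is bijective.
Since g is bijective, we compute g⁻¹(64): solve 37x + 5 ≡ 64 (mod 68), i.e. 37x ≡ 59 (mod 68).
Multiplying by 37⁻¹ = 57 gives x ≡ 57·59 = 3363 = 49·68 + 31 ≡ 31 (mod 68).
Check: g(31) = 37·31 + 5 = 1152 = 16·68 + 64 ≡ 64 (mod 68).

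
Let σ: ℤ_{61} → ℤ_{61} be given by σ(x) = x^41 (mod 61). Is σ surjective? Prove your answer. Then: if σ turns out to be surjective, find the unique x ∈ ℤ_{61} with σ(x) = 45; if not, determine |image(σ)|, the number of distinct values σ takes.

Since 61 is prime, the nonzero elements of ℤ_{61} form a cyclic group of order 60.
As gcd(41, 60) = 1, raising to the 41st power is a bijection on this group: if x_1^41 ≡ x_2^41 then (x_1x_2^{−1})^41 = 1, and the only element of order dividing gcd(41, 60) = 1 is 1, so x_1 = x_2.
With σ(0) = 0 this makes σ injective on all of ℤ_{61}, hence bijective (finite equal-size domain and codomain). In particular σ is surjective.
Since σ is surjective, we find the preimage of 45. The inverse of x ↦ x^41 on (ℤ_{61})^× is x ↦ x^41, because 41·41 = 1681 = 28·60 + 1 ≡ 1 (mod 60) and x^{60} = 1 for x ≠ 0 (Fermat). So σ⁻¹(45) = 45^41 mod 61.
Repeated squaring mod 61: 45^1 ≡ 45, 45^2 ≡ 45² = 2025 ≡ 12, 45^4 ≡ 12² = 144 ≡ 22, 45^8 ≡ 22² = 484 ≡ 57, 45^16 ≡ 57² = 3249 ≡ 16, 45^32 ≡ 16² = 256 ≡ 12. Since 41 = 32 + 8 + 1, 45^41 ≡ 12·57·45: 12·57 = 684 ≡ 13, then 13·45 = 585 ≡ 36. So 45^41 ≡ 36 (mod 61).
Hence σ⁻¹(45) = 36.

36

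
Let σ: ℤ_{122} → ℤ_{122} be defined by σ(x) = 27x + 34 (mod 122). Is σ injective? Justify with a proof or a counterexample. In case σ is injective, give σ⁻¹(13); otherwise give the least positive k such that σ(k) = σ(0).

Recall: σ is injective when σ(a) = σ(b) forces a = b.
Suppose σ(a) = σ(b) in ℤ_{122}. Then 27a + 34 ≡ 27b + 34 (mod 122), so 27(a − b) ≡ 0 (mod 122).
Since gcd(27, 122) = 1, 27 is invertible modulo 122, so a − b ≡ 0 (mod 122), i.e. a = b.
Therefore σ is injective.
We now compute 27⁻¹ mod 122 explicitly. Euclid's algorithm: 122 = 4·27 + 14, 27 = 1·14 + 13, 14 = 1·13 + 1; back-substituting gives 1 = 113·27 − 25·122, so 27⁻¹ ≡ 113 (mod 122).
Since σ is injective, we compute σ⁻¹(13): solve 27x + 34 ≡ 13 (mod 122), i.e. 27x ≡ 101 (mod 122).
Multiplying by 27⁻¹ = 113 gives x ≡ 113·101 = 11413 = 93·122 + 67 ≡ 67 (mod 122).
Check: σ(67) = 27·67 + 34 = 1843 = 15·122 + 13 ≡ 13 (mod 122).

67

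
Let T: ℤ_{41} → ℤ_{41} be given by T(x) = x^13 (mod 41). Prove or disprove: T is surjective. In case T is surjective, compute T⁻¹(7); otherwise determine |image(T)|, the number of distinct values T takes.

11

Since 41 is prime, the nonzero elements of ℤ_{41} form a cyclic group of order 40.
As gcd(13, 40) = 1, raising to the 13th power is a bijection on this group: if u^13 ≡ v^13 then (uv^{−1})^13 = 1, and the only element of order dividing gcd(13, 40) = 1 is 1, so u = v.
With T(0) = 0 this makes T injective on all of ℤ_{41}, hence bijective (finite equal-size domain and codomain). In particular T is surjective.
Since T is surjective, we find the preimage of 7. The inverse of x ↦ x^13 on (ℤ_{41})^× is x ↦ x^37, because 13·37 = 481 = 12·40 + 1 ≡ 1 (mod 40) and x^{40} = 1 for x ≠ 0 (Fermat). So T⁻¹(7) = 7^37 mod 41.
Repeated squaring mod 41: 7^1 ≡ 7, 7^2 ≡ 7² = 49 ≡ 8, 7^4 ≡ 8² = 64 ≡ 23, 7^8 ≡ 23² = 529 ≡ 37, 7^16 ≡ 37² = 1369 ≡ 16, 7^32 ≡ 16² = 256 ≡ 10. Since 37 = 32 + 4 + 1, 7^37 ≡ 10·23·7: 10·23 = 230 ≡ 25, then 25·7 = 175 ≡ 11. So 7^37 ≡ 11 (mod 41).
Hence T⁻¹(7) = 11.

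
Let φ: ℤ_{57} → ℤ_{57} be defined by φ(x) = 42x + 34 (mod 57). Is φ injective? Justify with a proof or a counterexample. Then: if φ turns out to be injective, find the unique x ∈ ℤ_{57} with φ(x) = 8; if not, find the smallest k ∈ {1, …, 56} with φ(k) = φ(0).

19

We have gcd(42, 57) = 3 > 1. Taking x_1 = 0 and x_2 = 19: φ(0) = 34 and φ(19) = 42·19 + 34 = 832 ≡ 34 (mod 57).
So φ(0) = φ(19) while 0 ≠ 19, therefore φ is not injective.
Since φ is not injective, we find the least positive k with φ(k) = φ(0): this means 42k ≡ 0 (mod 57), i.e. 57 ∣ 42k. Since gcd(42, 57) = 3, dividing through by 3 this holds exactly when 19 ∣ 14k, and as gcd(14, 19) = 1, exactly when 19 ∣ k.
The smallest positive such k is 19.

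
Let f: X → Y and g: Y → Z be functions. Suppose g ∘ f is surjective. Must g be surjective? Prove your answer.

Let c ∈ Z. Since g ∘ f is surjective, some a ∈ X has g(f(a)) = c. Then b = f(a) ∈ Y satisfies g(b) = c. So g is surjective.

surjective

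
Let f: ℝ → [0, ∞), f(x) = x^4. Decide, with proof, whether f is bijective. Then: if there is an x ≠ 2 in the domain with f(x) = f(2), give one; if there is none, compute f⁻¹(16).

f(2) = 16 = (−2)^4 = f(−2) (since 4 is even), with 2 ≠ −2. So f is not injective, hence not bijective.
For the follow-up, such an x exists: taking x = −2 ∈ ℝ gives f(−2) = 16 = f(2) with −2 ≠ 2.

-2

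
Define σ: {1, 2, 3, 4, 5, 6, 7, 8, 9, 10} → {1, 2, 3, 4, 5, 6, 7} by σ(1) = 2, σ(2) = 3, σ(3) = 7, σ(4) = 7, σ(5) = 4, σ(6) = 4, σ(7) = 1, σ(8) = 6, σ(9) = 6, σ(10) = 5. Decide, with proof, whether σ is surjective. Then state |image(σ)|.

7

Every element of the codomain has a preimage: 1 = σ(7), 2 = σ(1), 3 = σ(2), 4 = σ(5), 5 = σ(10), 6 = σ(8), 7 = σ(3).
So σ is surjective.
The image of σ is {1, 2, 3, 4, 5, 6, 7}, which has 7 elements.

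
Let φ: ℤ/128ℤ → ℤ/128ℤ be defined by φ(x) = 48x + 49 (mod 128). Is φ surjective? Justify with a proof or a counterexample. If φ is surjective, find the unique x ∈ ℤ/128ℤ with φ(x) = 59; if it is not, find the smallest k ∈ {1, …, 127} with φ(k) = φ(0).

8

Recall that surjectivity means every element of the codomain has a preimage under φ.
Since gcd(48, 128) = 16, we have 48x ≡ 0 (mod 16) for all x, so φ(x) ≡ 1 (mod 16).
But 0 ≢ 1 (mod 16), so 0 ∈ ℤ/128ℤ has no preimage. So φ is not surjective.
Since φ is not surjective, we find the least positive k with φ(k) = φ(0): this means 48k ≡ 0 (mod 128), i.e. 128 ∣ 48k. Since gcd(48, 128) = 16, dividing through by 16 this holds exactly when 8 ∣ 3k, and as gcd(3, 8) = 1, exactly when 8 ∣ k.
The smallest positive such k is 8.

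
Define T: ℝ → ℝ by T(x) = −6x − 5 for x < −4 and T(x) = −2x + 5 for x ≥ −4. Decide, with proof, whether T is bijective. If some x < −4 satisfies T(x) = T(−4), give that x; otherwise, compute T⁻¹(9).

Both pieces are strictly decreasing (slopes −6 and −2), so each is injective on its own interval.
The left piece maps (−∞, −4) onto (19, ∞); the right piece maps [−4, ∞) onto (−∞, 13].
The images leave a gap (19 has no preimage), so T is not surjective, hence not bijective.
Because the two images are disjoint, no x < −4 has T(x) = T(−4), so we compute T⁻¹(9): 9 lies in (−∞, 13], so solve −2x + 5 = 9: x = (9 − 5)/(−2) = −2.

-2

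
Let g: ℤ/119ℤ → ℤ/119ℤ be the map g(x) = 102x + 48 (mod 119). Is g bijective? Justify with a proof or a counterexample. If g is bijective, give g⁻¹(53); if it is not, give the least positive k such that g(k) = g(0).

7

We have gcd(102, 119) = 17 > 1. Taking s = 0 and t = 7: g(0) = 48 and g(7) = 102·7 + 48 = 762 ≡ 48 (mod 119).
So g(0) = g(7) while 0 ≠ 7, hence g is not injective, hence not bijective.
Since g is not bijective, we find the least positive k with g(k) = g(0): this means 102k ≡ 0 (mod 119), i.e. 119 ∣ 102k. Since gcd(102, 119) = 17, dividing through by 17 this holds exactly when 7 ∣ 6k, and as gcd(6, 7) = 1, exactly when 7 ∣ k.
The smallest positive such k is 7.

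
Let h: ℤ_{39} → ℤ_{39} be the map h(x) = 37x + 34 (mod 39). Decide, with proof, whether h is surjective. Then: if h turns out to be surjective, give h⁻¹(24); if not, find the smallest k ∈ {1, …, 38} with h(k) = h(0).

5

Since gcd(37, 39) = 1, 37 is invertible modulo 39. Euclid's algorithm: 39 = 1·37 + 2, 37 = 18·2 + 1; back-substituting gives 1 = 19·37 − 18·39, so 37⁻¹ ≡ 19 (mod 39).
Then y ↦ 19(y − 34) is a two-sided inverse to h, so every y ∈ ℤ_{39} has a preimage.
Thus h is surjective.
Since h is surjective, we find h⁻¹(24): we need 37x ≡ 24 − 34 ≡ 29 (mod 39). Using 37⁻¹ = 19: x ≡ 19·29 = 551 = 14·39 + 5, so x = 5.
Check: h(5) = 37·5 + 34 = 219 = 5·39 + 24 ≡ 24 (mod 39).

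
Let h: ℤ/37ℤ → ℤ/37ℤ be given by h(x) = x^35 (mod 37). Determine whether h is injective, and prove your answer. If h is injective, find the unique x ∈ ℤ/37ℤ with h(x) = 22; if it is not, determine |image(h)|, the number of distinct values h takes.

32

Since 37 is prime, the nonzero elements of ℤ/37ℤ form a cyclic group of order 36.
As gcd(35, 36) = 1, raising to the 35th power is a bijection on this group: if u^35 ≡ v^35 then (uv^{−1})^35 = 1, and the only element of order dividing gcd(35, 36) = 1 is 1, so u = v.
With h(0) = 0 this makes h injective on all of ℤ/37ℤ, hence bijective (finite equal-size domain and codomain). In particular h is injective.
Since h is injective, we find the preimage of 22. The inverse of x ↦ x^35 on (ℤ/37ℤ)^× is x ↦ x^35, because 35·35 = 1225 = 34·36 + 1 ≡ 1 (mod 36) and x^{36} = 1 for x ≠ 0 (Fermat). So h⁻¹(22) = 22^35 mod 37.
Repeated squaring mod 37: 22^1 ≡ 22, 22^2 ≡ 22² = 484 ≡ 3, 22^4 ≡ 3² = 9, 22^8 ≡ 9² = 81 ≡ 7, 22^16 ≡ 7² = 49 ≡ 12, 22^32 ≡ 12² = 144 ≡ 33. Since 35 = 32 + 2 + 1, 22^35 ≡ 33·3·22: 33·3 = 99 ≡ 25, then 25·22 = 550 ≡ 32. So 22^35 ≡ 32 (mod 37).
Hence h⁻¹(22) = 32.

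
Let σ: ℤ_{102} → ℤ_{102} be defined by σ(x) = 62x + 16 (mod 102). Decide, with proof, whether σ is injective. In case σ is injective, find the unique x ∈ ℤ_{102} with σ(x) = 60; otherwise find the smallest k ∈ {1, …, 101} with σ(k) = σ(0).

51

We have gcd(62, 102) = 2 > 1. Taking u = 0 and v = 51: σ(0) = 16 and σ(51) = 62·51 + 16 = 3178 ≡ 16 (mod 102).
So σ(0) = σ(51) while 0 ≠ 51, therefore σ is not injective.
Since σ is not injective, we find the least positive k with σ(k) = σ(0): this means 62k ≡ 0 (mod 102), i.e. 102 ∣ 62k. Since gcd(62, 102) = 2, dividing through by 2 this holds exactly when 51 ∣ 31k, and as gcd(31, 51) = 1, exactly when 51 ∣ k.
The smallest positive such k is 51.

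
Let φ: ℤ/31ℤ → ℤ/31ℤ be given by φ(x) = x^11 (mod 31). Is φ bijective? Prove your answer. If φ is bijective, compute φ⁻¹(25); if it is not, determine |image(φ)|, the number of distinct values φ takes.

5

Since 31 is prime, the nonzero elements of ℤ/31ℤ form a cyclic group of order 30.
As gcd(11, 30) = 1, raising to the 11th power is a bijection on this group: if u^11 ≡ v^11 then (uv^{−1})^11 = 1, and the only element of order dividing gcd(11, 30) = 1 is 1, so u = v.
With φ(0) = 0 this makes φ injective on all of ℤ/31ℤ, hence bijective (finite equal-size domain and codomain). In particular φ is bijective.
Since φ is bijective, we find the preimage of 25. The inverse of x ↦ x^11 on (ℤ/31ℤ)^× is x ↦ x^11, because 11·11 = 121 = 4·30 + 1 ≡ 1 (mod 30) and x^{30} = 1 for x ≠ 0 (Fermat). So φ⁻¹(25) = 25^11 mod 31.
Repeated squaring mod 31: 25^1 ≡ 25, 25^2 ≡ 25² = 625 ≡ 5, 25^4 ≡ 5² = 25, 25^8 ≡ 25² = 625 ≡ 5. Since 11 = 8 + 2 + 1, 25^11 ≡ 5·5·25: 5·5 = 25, then 25·25 = 625 ≡ 5. So 25^11 ≡ 5 (mod 31).
Hence φ⁻¹(25) = 5.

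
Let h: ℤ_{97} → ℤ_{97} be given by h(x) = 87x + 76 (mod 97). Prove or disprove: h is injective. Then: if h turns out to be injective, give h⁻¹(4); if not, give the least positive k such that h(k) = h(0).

46

Suppose h(x_1) = h(x_2) in ℤ_{97}. Then 87x_1 + 76 ≡ 87x_2 + 76 (mod 97), thus 87(x_1 − x_2) ≡ 0 (mod 97).
Since gcd(87, 97) = 1, 87 is invertible modulo 97, hence x_1 − x_2 ≡ 0 (mod 97), i.e. x_1 = x_2.
Therefore h is injective.
We now compute 87⁻¹ mod 97 explicitly. Euclid's algorithm: 97 = 1·87 + 10, 87 = 8·10 + 7, 10 = 1·7 + 3, 7 = 2·3 + 1; back-substituting gives 1 = 29·87 − 26·97, so 87⁻¹ ≡ 29 (mod 97).
Since h is injective, we compute h⁻¹(4): solve 87x + 76 ≡ 4 (mod 97), i.e. 87x ≡ 25 (mod 97).
Multiplying by 87⁻¹ = 29 gives x ≡ 29·25 = 725 = 7·97 + 46 ≡ 46 (mod 97).
Check: h(46) = 87·46 + 76 = 4078 = 42·97 + 4 ≡ 4 (mod 97).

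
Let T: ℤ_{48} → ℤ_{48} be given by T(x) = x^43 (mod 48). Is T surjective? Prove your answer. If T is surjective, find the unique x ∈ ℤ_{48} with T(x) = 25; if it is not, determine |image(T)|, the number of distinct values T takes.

T(0) = 0^43 = 0.
T(6): Repeated squaring mod 48: 6^1 ≡ 6, 6^2 ≡ 6² = 36, 6^4 ≡ 36² = 1296 ≡ 0, 6^8 ≡ 0² = 0, 6^16 ≡ 0² = 0, 6^32 ≡ 0² = 0. Since 43 = 32 + 8 + 2 + 1, 6^43 ≡ 0·0·36·6: 0·0 = 0, then 0·36 = 0, then 0·6 = 0. So 6^43 ≡ 0 (mod 48).
So T(0) = T(6) = 0 while 0 ≠ 6, thus T is not injective.
A non-injective map from the 48-element set ℤ_{48} to itself takes at most 47 distinct values, so it cannot be surjective. So T is not surjective.
Since T is not surjective, we determine |image(T)|. Computing x^43 mod 48 for each x (by repeated squaring, reducing mod 48 at every step), the values T(0), T(1), …, T(47) are: 0, 1, 32, 27, 16, 29, 0, 7, 32, 9, 16, 35, 0, 37, 32, 15, 16, 17, 0, 43, 32, 45, 16, 23, 0, 25, 32, 3, 16, 5, 0, 31, 32, 33, 16, 11, 0, 13, 32, 39, 16, 41, 0, 19, 32, 21, 16, 47.
The distinct values are {0, 1, 3, 5, 7, 9, 11, 13, 15, 16, 17, 19, 21, 23, 25, 27, 29, 31, 32, 33, 35, 37, 39, 41, 43, 45, 47}; there are 27 of them.

27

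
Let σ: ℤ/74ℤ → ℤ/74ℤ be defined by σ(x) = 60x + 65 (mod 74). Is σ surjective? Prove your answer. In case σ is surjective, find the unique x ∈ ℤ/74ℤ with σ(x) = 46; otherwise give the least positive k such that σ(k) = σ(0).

Since gcd(60, 74) = 2, we have 60x ≡ 0 (mod 2) for all x, so σ(x) ≡ 1 (mod 2).
But 0 ≢ 1 (mod 2), so 0 ∈ ℤ/74ℤ has no preimage. So σ is not surjective.
Since σ is not surjective, we find the least positive k with σ(k) = σ(0): this means 60k ≡ 0 (mod 74), i.e. 74 ∣ 60k. Since gcd(60, 74) = 2, dividing through by 2 this holds exactly when 37 ∣ 30k, and as gcd(30, 37) = 1, exactly when 37 ∣ k.
The smallest positive such k is 37.

37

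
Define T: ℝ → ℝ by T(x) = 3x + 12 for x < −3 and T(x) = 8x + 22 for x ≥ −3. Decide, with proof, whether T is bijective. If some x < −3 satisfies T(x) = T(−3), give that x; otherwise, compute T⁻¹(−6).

Both pieces are strictly increasing (slopes 3 and 8), so each is injective on its own interval.
The left piece maps (−∞, −3) onto (−∞, 3); the right piece maps [−3, ∞) onto [−2, ∞).
These images overlap. In particular T(−3) = −2 (right piece), and solving 3x + 12 = −2 on the left piece gives x = −14/3 < −3.
So T(−14/3) = T(−3) with −14/3 ≠ −3, and T is not injective, hence not bijective. This x = −14/3 is the requested value below −3.

-14/3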